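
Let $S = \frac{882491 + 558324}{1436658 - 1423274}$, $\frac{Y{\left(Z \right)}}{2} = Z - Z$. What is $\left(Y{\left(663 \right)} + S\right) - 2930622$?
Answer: $- \frac{39222004033}{13384} \approx -2.9305 \cdot 10^{6}$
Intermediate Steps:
$Y{\left(Z \right)} = 0$ ($Y{\left(Z \right)} = 2 \left(Z - Z\right) = 2 \cdot 0 = 0$)
$S = \frac{1440815}{13384} \approx 107.65$
$\left(Y{\left(663 \right)} + S\right) - 2930622 = \left(0 + \frac{1440815}{13384}\right) - 2930622 = \frac{1440815}{13384} - 2930622 = - \frac{39222004033}{13384}$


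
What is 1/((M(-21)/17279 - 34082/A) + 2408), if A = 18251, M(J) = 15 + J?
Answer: 315359029/758795529448 ≈ 0.00041560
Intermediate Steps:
1/((M(-21)/17279 - 34082/A) + 2408) = 1/(((15 - 21)/17279 - 34082/18251) + 2408) = 1/((-6*1/17279 - 34082*1/18251) + 2408) = 1/((-6/17279 - 34082/18251) + 2408) = 1/(-589012384/315359029 + 2408) = 1/(758795529448/315359029) = 315359029/758795529448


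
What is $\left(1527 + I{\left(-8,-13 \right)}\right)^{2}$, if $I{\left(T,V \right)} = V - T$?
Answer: $2316484$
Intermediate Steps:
$\left(1527 + I{\left(-8,-13 \right)}\right)^{2} = \left(1527 - 5\right)^{2} = 1522^{2} = 2316484$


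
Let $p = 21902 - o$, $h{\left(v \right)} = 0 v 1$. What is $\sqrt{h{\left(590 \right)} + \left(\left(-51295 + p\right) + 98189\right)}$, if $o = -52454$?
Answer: $25 \sqrt{194} \approx 348.21$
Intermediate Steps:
$h{\left(v \right)} = 0$ ($h{\left(v \right)} = 0 \cdot 1 = 0$)
$p = 74356$ ($p = 21902 - -52454 = 21902 + 52454 = 74356$)
$\sqrt{h{\left(590 \right)} + \left(\left(-51295 + p\right) + 98189\right)} = \sqrt{0 + \left(\left(-51295 + 74356\right) + 98189\right)} = \sqrt{0 + \left(23061 + 98189\right)} = \sqrt{0 + 121250} = \sqrt{121250} = 25 \sqrt{194}$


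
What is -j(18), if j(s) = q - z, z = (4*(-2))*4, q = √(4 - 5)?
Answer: -32 - I ≈ -32.0 - 1.0*I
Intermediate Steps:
q = I (q = √(-1) = I ≈ 1.0*I)
z = -32 (z = -8*4 = -32)
j(s) = 32 + I (j(s) = I - 1*(-32) = I + 32 = 32 + I)
-j(18) = -(32 + I) = -32 - I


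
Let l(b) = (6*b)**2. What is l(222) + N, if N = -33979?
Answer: 1740245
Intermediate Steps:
l(b) = 36*b**2
l(222) + N = 36*222**2 - 33979 = 36*49284 - 33979 = 1774224 - 33979 = 1740245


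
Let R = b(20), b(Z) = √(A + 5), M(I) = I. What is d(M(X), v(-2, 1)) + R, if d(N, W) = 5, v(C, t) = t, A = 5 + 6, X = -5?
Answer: 9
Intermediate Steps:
A = 11
b(Z) = 4 (b(Z) = √(11 + 5) = √16 = 4)
R = 4
d(M(X), v(-2, 1)) + R = 5 + 4 = 9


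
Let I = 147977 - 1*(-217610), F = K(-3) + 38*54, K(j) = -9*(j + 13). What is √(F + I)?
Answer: 7*√7501 ≈ 606.26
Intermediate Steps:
K(j) = -117 - 9*j (K(j) = -9*(13 + j) = -117 - 9*j)
F = 1962 (F = (-117 - 9*(-3)) + 38*54 = (-117 + 27) + 2052 = -90 + 2052 = 1962)
I = 365587 (I = 147977 + 217610 = 365587)
√(F + I) = √(1962 + 365587) = √367549 = 7*√7501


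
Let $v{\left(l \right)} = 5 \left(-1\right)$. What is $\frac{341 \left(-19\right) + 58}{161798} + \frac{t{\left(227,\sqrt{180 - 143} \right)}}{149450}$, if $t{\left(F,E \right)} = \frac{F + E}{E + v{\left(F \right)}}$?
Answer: $- \frac{2063738}{52873275} + \frac{29 \sqrt{37}}{224175} \approx -0.038245$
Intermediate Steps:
$v{\left(l \right)} = -5$
$t{\left(F,E \right)} = \frac{E + F}{-5 + E}$ ($t{\left(F,E \right)} = \frac{F + E}{E - 5} = \frac{E + F}{-5 + E}$)
$\frac{341 \left(-19\right) + 58}{161798} + \frac{t{\left(227,\sqrt{180 - 143} \right)}}{149450} = \frac{341 \left(-19\right) + 58}{161798} + \frac{\frac{1}{-5 + \sqrt{180 - 143}} \left(\sqrt{180 - 143} + 227\right)}{149450} = \left(-6479 + 58\right) \frac{1}{161798} + \frac{\sqrt{37} + 227}{-5 + \sqrt{37}} \cdot \frac{1}{149450} = \left(-6421\right) \frac{1}{161798} + \frac{227 + \sqrt{37}}{-5 + \sqrt{37}} \cdot \frac{1}{149450} = - \frac{6421}{161798} + \frac{227 + \sqrt{37}}{149450 \left(-5 + \sqrt{37}\right)}$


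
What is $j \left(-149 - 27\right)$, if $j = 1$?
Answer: $-176$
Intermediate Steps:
$j \left(-149 - 27\right) = 1 \left(-149 - 27\right) = 1 \left(-176\right) = -176$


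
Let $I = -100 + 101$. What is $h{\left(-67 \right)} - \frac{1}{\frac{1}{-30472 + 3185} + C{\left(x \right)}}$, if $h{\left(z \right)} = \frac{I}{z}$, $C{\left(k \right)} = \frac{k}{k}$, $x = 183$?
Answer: $- \frac{1855515}{1828162} \approx -1.015$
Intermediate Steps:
$I = 1$
$C{\left(k \right)} = 1$
$h{\left(z \right)} = \frac{1}{z}$ ($h{\left(z \right)} = 1 \frac{1}{z} = \frac{1}{z}$)
$h{\left(-67 \right)} - \frac{1}{\frac{1}{-30472 + 3185} + C{\left(x \right)}} = \frac{1}{-67} - \frac{1}{\frac{1}{-30472 + 3185} + 1} = - \frac{1}{67} - \frac{1}{\frac{1}{-27287} + 1} = - \frac{1}{67} - \frac{1}{- \frac{1}{27287} + 1} = - \frac{1}{67} - \frac{1}{\frac{27286}{27287}} = - \frac{1}{67} - \frac{27287}{27286} = - \frac{1855515}{1828162}$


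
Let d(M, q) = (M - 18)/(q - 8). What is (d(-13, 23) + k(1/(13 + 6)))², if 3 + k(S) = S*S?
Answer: 751911241/29322225 ≈ 25.643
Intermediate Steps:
d(M, q) = (-18 + M)/(-8 + q)
k(S) = -3 + S² (k(S) = -3 + S*S = -3 + S²)
(d(-13, 23) + k(1/(13 + 6)))² = ((-18 - 13)/(-8 + 23) + (-3 + (1/(13 + 6))²))² = (-31/15 + (-3 + (1/19)²))² = ((1/15)*(-31) + (-3 + (1/19)²))² = (-31/15 + (-3 + 1/361))² = (-31/15 - 1082/361)² = (-27421/5415)² = 751911241/29322225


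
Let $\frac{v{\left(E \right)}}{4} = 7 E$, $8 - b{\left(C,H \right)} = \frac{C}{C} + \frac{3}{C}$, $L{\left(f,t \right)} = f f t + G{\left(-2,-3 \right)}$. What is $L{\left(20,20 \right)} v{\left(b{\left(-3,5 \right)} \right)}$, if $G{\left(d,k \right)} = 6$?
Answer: $1793344$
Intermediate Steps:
$L{\left(f,t \right)} = 6 + t f^{2}$ ($L{\left(f,t \right)} = f f t + 6 = f^{2} t + 6 = t f^{2} + 6 = 6 + t f^{2}$)
$b{\left(C,H \right)} = 7 - \frac{3}{C}$ ($b{\left(C,H \right)} = 8 - \left(\frac{C}{C} + \frac{3}{C}\right) = 8 - \left(1 + \frac{3}{C}\right) = 7 - \frac{3}{C}$)
$v{\left(E \right)} = 28 E$ ($v{\left(E \right)} = 4 \cdot 7 E = 28 E$)
$L{\left(20,20 \right)} v{\left(b{\left(-3,5 \right)} \right)} = \left(6 + 20 \cdot 20^{2}\right) 28 \left(7 - \frac{3}{-3}\right) = \left(6 + 20 \cdot 400\right) 28 \left(7 - -1\right) = \left(6 + 8000\right) 28 \left(7 + 1\right) = 8006 \cdot 28 \cdot 8 = 8006 \cdot 224 = 1793344$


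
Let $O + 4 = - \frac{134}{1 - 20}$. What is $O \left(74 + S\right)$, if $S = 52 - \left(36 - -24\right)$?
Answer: $\frac{3828}{19} \approx 201.47$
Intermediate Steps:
$S = -8$ ($S = 52 - \left(36 + 24\right) = 52 - 60 = -8$)
$O = \frac{58}{19}$ ($O = -4 - \frac{134}{1 - 20} = -4 - \frac{134}{-19} = -4 - - \frac{134}{19} = -4 + \frac{134}{19} = \frac{58}{19} \approx 3.0526$)
$O \left(74 + S\right) = \frac{58 \left(74 - 8\right)}{19} = \frac{58}{19} \cdot 66 = \frac{3828}{19}$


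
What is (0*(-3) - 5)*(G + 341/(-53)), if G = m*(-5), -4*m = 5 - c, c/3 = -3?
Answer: -5865/106 ≈ -55.330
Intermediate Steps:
c = -9 (c = 3*(-3) = -9)
m = -7/2 (m = -(5 - 1*(-9))/4 = -(5 + 9)/4 = -1/4*14 = -7/2 ≈ -3.5000)
G = 35/2 (G = -7/2*(-5) = 35/2 ≈ 17.500)
(0*(-3) - 5)*(G + 341/(-53)) = (0*(-3) - 5)*(35/2 + 341/(-53)) = (0 - 5)*(35/2 + 341*(-1/53)) = -5*(35/2 - 341/53) = -5*1173/106 = -5865/106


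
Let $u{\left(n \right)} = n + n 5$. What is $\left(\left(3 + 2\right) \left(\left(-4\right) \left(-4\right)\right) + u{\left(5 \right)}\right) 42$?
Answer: $4620$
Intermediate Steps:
$u{\left(n \right)} = 6 n$ ($u{\left(n \right)} = n + 5 n = 6 n$)
$\left(\left(3 + 2\right) \left(\left(-4\right) \left(-4\right)\right) + u{\left(5 \right)}\right) 42 = \left(\left(3 + 2\right) \left(\left(-4\right) \left(-4\right)\right) + 6 \cdot 5\right) 42 = \left(5 \cdot 16 + 30\right) 42 = \left(80 + 30\right) 42 = 110 \cdot 42 = 4620$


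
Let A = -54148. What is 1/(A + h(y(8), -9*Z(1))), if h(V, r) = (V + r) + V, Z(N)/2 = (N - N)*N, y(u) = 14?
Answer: -1/54120 ≈ -1.8477e-5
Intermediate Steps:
Z(N) = 0 (Z(N) = 2*((N - N)*N) = 2*(0*N) = 2*0 = 0)
h(V, r) = r + 2*V
1/(A + h(y(8), -9*Z(1))) = 1/(-54148 + (-9*0 + 2*14)) = 1/(-54148 + (0 + 28)) = 1/(-54148 + 28) = 1/(-54120) = -1/54120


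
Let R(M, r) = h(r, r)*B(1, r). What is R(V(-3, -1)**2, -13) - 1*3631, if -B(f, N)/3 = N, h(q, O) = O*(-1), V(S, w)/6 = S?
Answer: -3124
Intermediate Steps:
V(S, w) = 6*S
h(q, O) = -O
B(f, N) = -3*N
R(M, r) = 3*r**2 (R(M, r) = (-r)*(-3*r) = 3*r**2)
R(V(-3, -1)**2, -13) - 1*3631 = 3*(-13)**2 - 1*3631 = 3*169 - 3631 = 507 - 3631 = -3124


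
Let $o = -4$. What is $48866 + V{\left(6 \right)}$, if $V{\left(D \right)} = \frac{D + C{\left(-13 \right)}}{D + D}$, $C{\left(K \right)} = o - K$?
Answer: $\frac{195469}{4} \approx 48867.0$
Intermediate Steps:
$C{\left(K \right)} = -4 - K$
$V{\left(D \right)} = \frac{9 + D}{2 D}$ ($V{\left(D \right)} = \frac{D - -9}{D + D} = \frac{D + \left(-4 + 13\right)}{2 D} = \left(D + 9\right) \frac{1}{2 D} = \left(9 + D\right) \frac{1}{2 D} = \frac{9 + D}{2 D}$)
$48866 + V{\left(6 \right)} = 48866 + \frac{9 + 6}{2 \cdot 6} = 48866 + \frac{1}{2} \cdot \frac{1}{6} \cdot 15 = 48866 + \frac{5}{4} = \frac{195469}{4}$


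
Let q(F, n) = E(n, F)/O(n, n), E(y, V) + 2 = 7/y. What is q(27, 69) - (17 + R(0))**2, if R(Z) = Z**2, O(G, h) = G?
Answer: -1376060/4761 ≈ -289.03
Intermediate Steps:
E(y, V) = -2 + 7/y
q(F, n) = (-2 + 7/n)/n
q(27, 69) - (17 + R(0))**2 = (7 - 2*69)/69**2 - (17 + 0**2)**2 = (7 - 138)/4761 - (17 + 0)**2 = (1/4761)*(-131) - 1*17**2 = -131/4761 - 1*289 = -131/4761 - 289 = -1376060/4761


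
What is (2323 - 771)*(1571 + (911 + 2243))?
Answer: 7333200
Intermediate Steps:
(2323 - 771)*(1571 + (911 + 2243)) = 1552*(1571 + 3154) = 1552*4725 = 7333200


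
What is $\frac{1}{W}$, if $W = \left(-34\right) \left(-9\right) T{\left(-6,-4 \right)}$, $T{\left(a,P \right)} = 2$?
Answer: $\frac{1}{612} \approx 0.001634$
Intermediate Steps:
$W = 612$ ($W = \left(-34\right) \left(-9\right) 2 = 306 \cdot 2 = 612$)
$\frac{1}{W} = \frac{1}{612}$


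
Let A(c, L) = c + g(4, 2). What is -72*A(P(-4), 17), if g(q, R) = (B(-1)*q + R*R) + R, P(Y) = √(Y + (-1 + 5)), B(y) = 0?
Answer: -432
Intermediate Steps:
P(Y) = √(4 + Y) (P(Y) = √(Y + 4) = √(4 + Y))
g(q, R) = R + R² (g(q, R) = (0*q + R*R) + R = (0 + R²) + R = R² + R = R + R²)
A(c, L) = 6 + c (A(c, L) = c + 2*(1 + 2) = c + 2*3 = c + 6 = 6 + c)
-72*A(P(-4), 17) = -72*(6 + √(4 - 4)) = -72*(6 + √0) = -72*(6 + 0) = -72*6 = -432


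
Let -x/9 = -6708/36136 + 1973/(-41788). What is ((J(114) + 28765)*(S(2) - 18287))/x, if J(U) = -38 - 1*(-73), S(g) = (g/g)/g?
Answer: -11045420273452800/43951279 ≈ -2.5131e+8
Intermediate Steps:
S(g) = 1/g
J(U) = 35 (J(U) = -38 + 73 = 35)
x = 395561511/188756396 (x = -9*(-6708/36136 + 1973/(-41788)) = -9*(-6708*1/36136 + 1973*(-1/41788)) = -9*(-1677/9034 - 1973/41788) = -9*(-43951279/188756396) = 395561511/188756396 ≈ 2.0956)
((J(114) + 28765)*(S(2) - 18287))/x = ((35 + 28765)*(1/2 - 18287))/(395561511/188756396) = (28800*(½ - 18287))*(188756396/395561511) = (28800*(-36573/2))*(188756396/395561511) = -526651200*188756396/395561511 = -11045420273452800/43951279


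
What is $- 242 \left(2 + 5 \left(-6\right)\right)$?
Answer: $6776$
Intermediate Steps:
$- 242 \left(2 + 5 \left(-6\right)\right) = - 242 \left(2 - 30\right) = \left(-242\right) \left(-28\right) = 6776$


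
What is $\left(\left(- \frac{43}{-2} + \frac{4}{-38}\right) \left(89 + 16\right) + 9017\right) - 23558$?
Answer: $- \frac{467193}{38} \approx -12295.0$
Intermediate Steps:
$\left(\left(- \frac{43}{-2} + \frac{4}{-38}\right) \left(89 + 16\right) + 9017\right) - 23558 = \left(\left(\left(-43\right) \left(- \frac{1}{2}\right) + 4 \left(- \frac{1}{38}\right)\right) 105 + 9017\right) - 23558 = \left(\left(\frac{43}{2} - \frac{2}{19}\right) 105 + 9017\right) - 23558 = \left(\frac{813}{38} \cdot 105 + 9017\right) - 23558 = \left(\frac{85365}{38} + 9017\right) - 23558 = \frac{428011}{38} - 23558 = - \frac{467193}{38}$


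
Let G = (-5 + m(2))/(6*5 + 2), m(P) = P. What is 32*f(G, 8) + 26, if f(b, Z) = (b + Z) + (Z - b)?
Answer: 538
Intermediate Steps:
G = -3/32 (G = (-5 + 2)/(6*5 + 2) = -3/(30 + 2) = -3/32 ≈ -0.093750)
f(b, Z) = 2*Z (f(b, Z) = (Z + b) + (Z - b) = 2*Z)
32*f(G, 8) + 26 = 32*(2*8) + 26 = 32*16 + 26 = 512 + 26 = 538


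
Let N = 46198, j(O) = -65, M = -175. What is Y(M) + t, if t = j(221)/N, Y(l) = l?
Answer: -8084715/46198 ≈ -175.00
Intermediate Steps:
t = -65/46198 ≈ -0.0014070
Y(M) + t = -175 - 65/46198 = -8084715/46198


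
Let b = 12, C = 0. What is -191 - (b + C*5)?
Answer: -203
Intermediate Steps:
-191 - (b + C*5) = -191 - (12 + 0*5) = -191 - (12 + 0) = -191 - 1*12 = -191 - 12 = -203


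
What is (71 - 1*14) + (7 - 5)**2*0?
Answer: 57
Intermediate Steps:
(71 - 1*14) + (7 - 5)**2*0 = (71 - 14) + 2**2*0 = 57 + 4*0 = 57 + 0 = 57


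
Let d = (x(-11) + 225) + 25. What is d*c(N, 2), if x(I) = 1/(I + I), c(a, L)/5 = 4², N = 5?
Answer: 219960/11 ≈ 19996.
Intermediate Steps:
c(a, L) = 80 (c(a, L) = 5*4² = 5*16 = 80)
x(I) = 1/(2*I)
d = 5499/22 (d = ((½)/(-11) + 225) + 25 = ((½)*(-1/11) + 225) + 25 = (-1/22 + 225) + 25 = 4949/22 + 25 = 5499/22 ≈ 249.95)
d*c(N, 2) = (5499/22)*80 = 219960/11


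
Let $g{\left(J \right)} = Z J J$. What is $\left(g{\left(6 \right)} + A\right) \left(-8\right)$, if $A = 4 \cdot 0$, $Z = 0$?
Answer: $0$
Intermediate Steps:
$A = 0$
$g{\left(J \right)} = 0$ ($g{\left(J \right)} = 0 J J = 0 J = 0$)
$\left(g{\left(6 \right)} + A\right) \left(-8\right) = \left(0 + 0\right) \left(-8\right) = 0 \left(-8\right) = 0$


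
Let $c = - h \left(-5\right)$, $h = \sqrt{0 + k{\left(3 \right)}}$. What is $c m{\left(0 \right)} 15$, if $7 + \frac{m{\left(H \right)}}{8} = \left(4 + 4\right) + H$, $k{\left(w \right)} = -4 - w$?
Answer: $600 i \sqrt{7} \approx 1587.5 i$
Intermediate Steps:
$m{\left(H \right)} = 8 + 8 H$ ($m{\left(H \right)} = -56 + 8 \left(\left(4 + 4\right) + H\right) = -56 + 8 \left(8 + H\right) = -56 + \left(64 + 8 H\right) = 8 + 8 H$)
$h = i \sqrt{7}$ ($h = \sqrt{0 - 7} = \sqrt{-7} = i \sqrt{7} \approx 2.6458 i$)
$c = 5 i \sqrt{7}$ ($c = - i \sqrt{7} \left(-5\right) = - \left(-5\right) i \sqrt{7} = 5 i \sqrt{7} \approx 13.229 i$)
$c m{\left(0 \right)} 15 = 5 i \sqrt{7} \left(8 + 8 \cdot 0\right) 15 = 5 i \sqrt{7} \left(8 + 0\right) 15 = 5 i \sqrt{7} \cdot 8 \cdot 15 = 40 i \sqrt{7} \cdot 15 = 600 i \sqrt{7}$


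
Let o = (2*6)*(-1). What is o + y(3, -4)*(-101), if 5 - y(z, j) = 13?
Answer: 796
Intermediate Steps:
y(z, j) = -8 (y(z, j) = 5 - 1*13 = 5 - 13 = -8)
o = -12 (o = 12*(-1) = -12)
o + y(3, -4)*(-101) = -12 - 8*(-101) = -12 + 808 = 796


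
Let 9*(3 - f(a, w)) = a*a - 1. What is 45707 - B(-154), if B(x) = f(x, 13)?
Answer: 48339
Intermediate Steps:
f(a, w) = 28/9 - a**2/9 (f(a, w) = 3 - (a*a - 1)/9 = 3 - (a**2 - 1)/9 = 3 - (-1 + a**2)/9 = 3 + (1/9 - a**2/9) = 28/9 - a**2/9)
B(x) = 28/9 - x**2/9
45707 - B(-154) = 45707 - (28/9 - 1/9*(-154)**2) = 45707 - (28/9 - 1/9*23716) = 45707 - (28/9 - 23716/9) = 45707 - 1*(-2632) = 45707 + 2632 = 48339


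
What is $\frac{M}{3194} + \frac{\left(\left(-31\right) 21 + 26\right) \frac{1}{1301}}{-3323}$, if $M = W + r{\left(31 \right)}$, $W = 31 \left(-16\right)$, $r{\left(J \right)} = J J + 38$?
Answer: $\frac{2176577419}{13808374262} \approx 0.15763$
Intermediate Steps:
$r{\left(J \right)} = 38 + J^{2}$ ($r{\left(J \right)} = J^{2} + 38 = 38 + J^{2}$)
$W = -496$
$M = 503$ ($M = -496 + \left(38 + 31^{2}\right) = -496 + \left(38 + 961\right) = -496 + 999 = 503$)
$\frac{M}{3194} + \frac{\left(\left(-31\right) 21 + 26\right) \frac{1}{1301}}{-3323} = \frac{503}{3194} + \frac{\left(\left(-31\right) 21 + 26\right) \frac{1}{1301}}{-3323} = 503 \cdot \frac{1}{3194} + \left(-651 + 26\right) \frac{1}{1301} \left(- \frac{1}{3323}\right) = \frac{503}{3194} + \left(-625\right) \frac{1}{1301} \left(- \frac{1}{3323}\right) = \frac{503}{3194} - - \frac{625}{4323223} = \frac{503}{3194} + \frac{625}{4323223} = \frac{2176577419}{13808374262}$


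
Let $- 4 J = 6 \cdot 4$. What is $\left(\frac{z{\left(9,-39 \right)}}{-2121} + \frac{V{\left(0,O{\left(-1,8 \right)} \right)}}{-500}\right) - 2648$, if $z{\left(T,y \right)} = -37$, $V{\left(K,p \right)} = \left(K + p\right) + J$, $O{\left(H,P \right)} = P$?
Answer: $- \frac{1404094871}{530250} \approx -2648.0$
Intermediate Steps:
$J = -6$ ($J = - \frac{6 \cdot 4}{4} = \left(- \frac{1}{4}\right) 24 = -6$)
$V{\left(K,p \right)} = -6 + K + p$ ($V{\left(K,p \right)} = \left(K + p\right) - 6 = -6 + K + p$)
$\left(\frac{z{\left(9,-39 \right)}}{-2121} + \frac{V{\left(0,O{\left(-1,8 \right)} \right)}}{-500}\right) - 2648 = \left(- \frac{37}{-2121} + \frac{-6 + 0 + 8}{-500}\right) - 2648 = \left(\left(-37\right) \left(- \frac{1}{2121}\right) + 2 \left(- \frac{1}{500}\right)\right) - 2648 = \left(\frac{37}{2121} - \frac{1}{250}\right) - 2648 = \frac{7129}{530250} - 2648 = - \frac{1404094871}{530250}$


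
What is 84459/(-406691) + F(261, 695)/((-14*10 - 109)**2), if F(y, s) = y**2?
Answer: 53115024/59610517 ≈ 0.89103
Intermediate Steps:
84459/(-406691) + F(261, 695)/((-14*10 - 109)**2) = 84459/(-406691) + 261**2/((-14*10 - 109)**2) = 84459*(-1/406691) + 68121/((-140 - 109)**2) = -1797/8653 + 68121/((-249)**2) = -1797/8653 + 68121/62001 = -1797/8653 + 68121*(1/62001) = -1797/8653 + 7569/6889 = 53115024/59610517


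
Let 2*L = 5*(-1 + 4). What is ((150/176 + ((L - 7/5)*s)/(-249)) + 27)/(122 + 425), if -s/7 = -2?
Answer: 3013919/59929320 ≈ 0.050291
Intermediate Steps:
s = 14 (s = -7*(-2) = 14)
L = 15/2 (L = (5*(-1 + 4))/2 = (5*3)/2 = (1/2)*15 = 15/2 ≈ 7.5000)
((150/176 + ((L - 7/5)*s)/(-249)) + 27)/(122 + 425) = ((150/176 + ((15/2 - 7/5)*14)/(-249)) + 27)/(122 + 425) = ((150*(1/176) + ((15/2 - 7*1/5)*14)*(-1/249)) + 27)/547 = ((75/88 + ((15/2 - 7/5)*14)*(-1/249)) + 27)*(1/547) = ((75/88 + ((61/10)*14)*(-1/249)) + 27)*(1/547) = ((75/88 + (427/5)*(-1/249)) + 27)*(1/547) = ((75/88 - 427/1245) + 27)*(1/547) = (55799/109560 + 27)*(1/547) = (3013919/109560)*(1/547) = 3013919/59929320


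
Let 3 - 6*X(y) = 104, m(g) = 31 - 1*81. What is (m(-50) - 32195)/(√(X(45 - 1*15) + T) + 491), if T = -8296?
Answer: -94993770/1496363 + 32245*I*√299262/1496363 ≈ -63.483 + 11.788*I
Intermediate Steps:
m(g) = -50 (m(g) = 31 - 81 = -50)
X(y) = -101/6 (X(y) = ½ - ⅙*104 = ½ - 52/3 = -101/6)
(m(-50) - 32195)/(√(X(45 - 1*15) + T) + 491) = (-50 - 32195)/(√(-101/6 - 8296) + 491) = -32245/(√(-49877/6) + 491) = -32245/(I*√299262/6 + 491) = -32245/(491 + I*√299262/6)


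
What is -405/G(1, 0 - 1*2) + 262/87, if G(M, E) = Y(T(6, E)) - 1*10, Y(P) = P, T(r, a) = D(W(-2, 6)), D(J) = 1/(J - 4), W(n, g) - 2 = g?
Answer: 50386/1131 ≈ 44.550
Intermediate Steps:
W(n, g) = 2 + g
D(J) = 1/(-4 + J)
T(r, a) = 1/4 (T(r, a) = 1/(-4 + (2 + 6)) = 1/(-4 + 8) = 1/4)
G(M, E) = -39/4 (G(M, E) = 1/4 - 1*10 = 1/4 - 10 = -39/4)
-405/G(1, 0 - 1*2) + 262/87 = -405/(-39/4) + 262/87 = -405*(-4/39) + 262*(1/87) = 540/13 + 262/87 = 50386/1131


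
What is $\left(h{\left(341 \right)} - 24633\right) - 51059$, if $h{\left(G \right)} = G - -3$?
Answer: $-75348$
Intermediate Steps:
$h{\left(G \right)} = 3 + G$ ($h{\left(G \right)} = G + 3 = 3 + G$)
$\left(h{\left(341 \right)} - 24633\right) - 51059 = \left(\left(3 + 341\right) - 24633\right) - 51059 = \left(344 - 24633\right) - 51059 = -24289 - 51059 = -75348$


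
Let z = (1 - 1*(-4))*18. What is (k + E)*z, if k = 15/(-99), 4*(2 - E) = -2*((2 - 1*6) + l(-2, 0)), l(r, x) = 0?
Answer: -150/11 ≈ -13.636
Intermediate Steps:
E = 0 (E = 2 - (-1)*((2 - 1*6) + 0)/2 = 2 - (-1)*((2 - 6) + 0)/2 = 2 - (-1)*(-4 + 0)/2 = 2 - (-1)*(-4)/2 = 2 - ¼*8 = 2 - 2 = 0)
k = -5/33 (k = 15*(-1/99) = -5/33 ≈ -0.15152)
z = 90 (z = (1 + 4)*18 = 5*18 = 90)
(k + E)*z = (-5/33 + 0)*90 = -5/33*90 = -150/11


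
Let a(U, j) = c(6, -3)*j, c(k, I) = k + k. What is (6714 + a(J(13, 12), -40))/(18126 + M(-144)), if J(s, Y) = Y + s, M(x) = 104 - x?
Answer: 3117/9187 ≈ 0.33928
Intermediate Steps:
c(k, I) = 2*k
a(U, j) = 12*j (a(U, j) = (2*6)*j = 12*j)
(6714 + a(J(13, 12), -40))/(18126 + M(-144)) = (6714 + 12*(-40))/(18126 + (104 - 1*(-144))) = (6714 - 480)/(18126 + (104 + 144)) = 6234/(18126 + 248) = 6234/18374 = 6234*(1/18374) = 3117/9187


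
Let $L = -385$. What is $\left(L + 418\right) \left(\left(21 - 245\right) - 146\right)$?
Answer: $-12210$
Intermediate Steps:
$\left(L + 418\right) \left(\left(21 - 245\right) - 146\right) = \left(-385 + 418\right) \left(\left(21 - 245\right) - 146\right) = 33 \left(-224 - 146\right) = 33 \left(-370\right) = -12210$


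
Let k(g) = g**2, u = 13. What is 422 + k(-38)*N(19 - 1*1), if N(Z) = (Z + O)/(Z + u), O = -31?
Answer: -5690/31 ≈ -183.55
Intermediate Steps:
N(Z) = (-31 + Z)/(13 + Z) (N(Z) = (Z - 31)/(Z + 13) = (-31 + Z)/(13 + Z))
422 + k(-38)*N(19 - 1*1) = 422 + (-38)**2*((-31 + (19 - 1*1))/(13 + (19 - 1*1))) = 422 + 1444*((-31 + (19 - 1))/(13 + (19 - 1))) = 422 + 1444*((-31 + 18)/(13 + 18)) = 422 + 1444*(-13/31) = 422 - 18772/31 = -5690/31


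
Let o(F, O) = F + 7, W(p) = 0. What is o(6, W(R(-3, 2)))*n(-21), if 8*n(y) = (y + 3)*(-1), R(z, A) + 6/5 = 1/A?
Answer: 117/4 ≈ 29.250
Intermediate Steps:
R(z, A) = -6/5 + 1/A
n(y) = -3/8 - y/8 (n(y) = ((y + 3)*(-1))/8 = ((3 + y)*(-1))/8 = (-3 - y)/8 = -3/8 - y/8)
o(F, O) = 7 + F
o(6, W(R(-3, 2)))*n(-21) = (7 + 6)*(-3/8 - ⅛*(-21)) = 13*(-3/8 + 21/8) = 13*(9/4) = 117/4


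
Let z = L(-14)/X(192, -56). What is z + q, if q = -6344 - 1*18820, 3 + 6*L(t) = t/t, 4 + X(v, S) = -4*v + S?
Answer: -62507375/2484 ≈ -25164.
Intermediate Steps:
X(v, S) = -4 + S - 4*v (X(v, S) = -4 + (-4*v + S) = -4 + (S - 4*v) = -4 + S - 4*v)
L(t) = -⅓ (L(t) = -½ + (t/t)/6 = -½ + (⅙)*1 = -½ + ⅙ = -⅓)
q = -25164 (q = -6344 - 18820 = -25164)
z = 1/2484 (z = -1/(3*(-4 - 56 - 4*192)) = -1/(3*(-4 - 56 - 768)) = -⅓/(-828) = -⅓*(-1/828) = 1/2484 ≈ 0.00040258)
z + q = 1/2484 - 25164 = -62507375/2484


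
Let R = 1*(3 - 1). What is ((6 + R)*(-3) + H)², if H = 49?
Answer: 625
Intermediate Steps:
R = 2 (R = 1*2 = 2)
((6 + R)*(-3) + H)² = ((6 + 2)*(-3) + 49)² = (8*(-3) + 49)² = (-24 + 49)² = 25² = 625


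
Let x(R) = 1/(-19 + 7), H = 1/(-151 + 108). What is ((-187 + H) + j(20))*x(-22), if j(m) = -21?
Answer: 8945/516 ≈ 17.335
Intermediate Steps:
H = -1/43 (H = 1/(-43) = -1/43 ≈ -0.023256)
x(R) = -1/12 (x(R) = 1/(-12) = -1/12)
((-187 + H) + j(20))*x(-22) = ((-187 - 1/43) - 21)*(-1/12) = (-8042/43 - 21)*(-1/12) = -8945/43*(-1/12) = 8945/516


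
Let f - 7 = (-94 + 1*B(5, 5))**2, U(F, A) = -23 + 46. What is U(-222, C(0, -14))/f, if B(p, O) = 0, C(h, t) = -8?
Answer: 23/8843 ≈ 0.0026009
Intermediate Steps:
U(F, A) = 23
f = 8843 (f = 7 + (-94 + 1*0)**2 = 7 + (-94 + 0)**2 = 7 + (-94)**2 = 7 + 8836 = 8843)
U(-222, C(0, -14))/f = 23/8843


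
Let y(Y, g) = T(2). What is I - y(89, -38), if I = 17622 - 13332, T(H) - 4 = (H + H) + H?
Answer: 4280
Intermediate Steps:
T(H) = 4 + 3*H (T(H) = 4 + ((H + H) + H) = 4 + (2*H + H) = 4 + 3*H)
y(Y, g) = 10 (y(Y, g) = 4 + 3*2 = 4 + 6 = 10)
I = 4290
I - y(89, -38) = 4290 - 1*10 = 4290 - 10 = 4280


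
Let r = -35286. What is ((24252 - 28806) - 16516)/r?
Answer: 10535/17643 ≈ 0.59712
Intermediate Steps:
((24252 - 28806) - 16516)/r = ((24252 - 28806) - 16516)/(-35286) = (-4554 - 16516)*(-1/35286) = -21070*(-1/35286) = 10535/17643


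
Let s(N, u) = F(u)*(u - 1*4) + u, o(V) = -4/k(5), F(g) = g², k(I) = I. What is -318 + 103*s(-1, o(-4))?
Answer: -89602/125 ≈ -716.82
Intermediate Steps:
o(V) = -⅘ (o(V) = -4/5 = -4*⅕ = -⅘)
s(N, u) = u + u²*(-4 + u) (s(N, u) = u²*(u - 1*4) + u = u²*(u - 4) + u = u²*(-4 + u) + u = u + u²*(-4 + u))
-318 + 103*s(-1, o(-4)) = -318 + 103*(-4*(1 + (-⅘)² - 4*(-⅘))/5) = -318 + 103*(-4*(1 + 16/25 + 16/5)/5) = -318 + 103*(-⅘*121/25) = -318 + 103*(-484/125) = -318 - 49852/125 = -89602/125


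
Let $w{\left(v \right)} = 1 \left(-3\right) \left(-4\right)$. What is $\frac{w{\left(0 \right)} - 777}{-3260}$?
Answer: $\frac{153}{652} \approx 0.23466$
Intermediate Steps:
$w{\left(v \right)} = 12$ ($w{\left(v \right)} = \left(-3\right) \left(-4\right) = 12$)
$\frac{w{\left(0 \right)} - 777}{-3260} = \frac{12 - 777}{-3260} = \left(12 - 777\right) \left(- \frac{1}{3260}\right) = \left(-765\right) \left(- \frac{1}{3260}\right) = \frac{153}{652}$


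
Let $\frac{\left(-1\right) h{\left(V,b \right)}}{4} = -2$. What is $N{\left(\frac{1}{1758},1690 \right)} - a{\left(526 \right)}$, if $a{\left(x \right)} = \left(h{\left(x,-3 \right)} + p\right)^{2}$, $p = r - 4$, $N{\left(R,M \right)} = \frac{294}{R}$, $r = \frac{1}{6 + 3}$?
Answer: $\frac{41863643}{81} \approx 5.1684 \cdot 10^{5}$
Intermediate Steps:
$r = \frac{1}{9} \approx 0.11111$
$h{\left(V,b \right)} = 8$ ($h{\left(V,b \right)} = \left(-4\right) \left(-2\right) = 8$)
$p = - \frac{35}{9}$ ($p = \frac{1}{9} - 4 = - \frac{35}{9} \approx -3.8889$)
$a{\left(x \right)} = \frac{1369}{81}$ ($a{\left(x \right)} = \left(8 - \frac{35}{9}\right)^{2} = \left(\frac{37}{9}\right)^{2} = \frac{1369}{81}$)
$N{\left(\frac{1}{1758},1690 \right)} - a{\left(526 \right)} = \frac{294}{\frac{1}{1758}} - \frac{1369}{81} = 294 \frac{1}{\frac{1}{1758}} - \frac{1369}{81} = 294 \cdot 1758 - \frac{1369}{81} = 516852 - \frac{1369}{81} = \frac{41863643}{81}$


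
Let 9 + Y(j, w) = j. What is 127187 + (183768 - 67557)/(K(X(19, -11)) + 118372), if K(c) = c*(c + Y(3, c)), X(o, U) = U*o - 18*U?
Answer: 15079279744/118559 ≈ 1.2719e+5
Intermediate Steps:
X(o, U) = -18*U + U*o
Y(j, w) = -9 + j
K(c) = c*(-6 + c) (K(c) = c*(c + (-9 + 3)) = c*(c - 6) = c*(-6 + c))
127187 + (183768 - 67557)/(K(X(19, -11)) + 118372) = 127187 + (183768 - 67557)/((-11*(-18 + 19))*(-6 - 11*(-18 + 19)) + 118372) = 127187 + 116211/((-11*1)*(-6 - 11*1) + 118372) = 127187 + 116211/(-11*(-6 - 11) + 118372) = 127187 + 116211/(-11*(-17) + 118372) = 127187 + 116211/(187 + 118372) = 127187 + 116211/118559 = 15079279744/118559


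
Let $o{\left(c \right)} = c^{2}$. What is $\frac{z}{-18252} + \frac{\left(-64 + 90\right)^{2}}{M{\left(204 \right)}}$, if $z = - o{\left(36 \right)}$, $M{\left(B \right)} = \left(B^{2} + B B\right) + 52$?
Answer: $\frac{278413}{3518749} \approx 0.079123$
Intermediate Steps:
$M{\left(B \right)} = 52 + 2 B^{2}$ ($M{\left(B \right)} = \left(B^{2} + B^{2}\right) + 52 = 2 B^{2} + 52 = 52 + 2 B^{2}$)
$z = -1296$ ($z = - 36^{2} = \left(-1\right) 1296 = -1296$)
$\frac{z}{-18252} + \frac{\left(-64 + 90\right)^{2}}{M{\left(204 \right)}} = - \frac{1296}{-18252} + \frac{\left(-64 + 90\right)^{2}}{52 + 2 \cdot 204^{2}} = \left(-1296\right) \left(- \frac{1}{18252}\right) + \frac{26^{2}}{52 + 2 \cdot 41616} = \frac{12}{169} + \frac{676}{52 + 83232} = \frac{12}{169} + \frac{676}{83284} = \frac{12}{169} + 676 \cdot \frac{1}{83284} = \frac{12}{169} + \frac{169}{20821} = \frac{278413}{3518749}$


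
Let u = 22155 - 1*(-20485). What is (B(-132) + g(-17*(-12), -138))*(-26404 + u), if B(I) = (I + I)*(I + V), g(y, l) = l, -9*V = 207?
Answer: 662136552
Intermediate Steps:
V = -23 (V = -1/9*207 = -23)
u = 42640 (u = 22155 + 20485 = 42640)
B(I) = 2*I*(-23 + I) (B(I) = (I + I)*(I - 23) = (2*I)*(-23 + I) = 2*I*(-23 + I))
(B(-132) + g(-17*(-12), -138))*(-26404 + u) = (2*(-132)*(-23 - 132) - 138)*(-26404 + 42640) = (2*(-132)*(-155) - 138)*16236 = (40920 - 138)*16236 = 40782*16236 = 662136552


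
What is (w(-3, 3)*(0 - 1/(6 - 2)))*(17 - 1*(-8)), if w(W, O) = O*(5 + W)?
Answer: -75/2 ≈ -37.500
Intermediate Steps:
(w(-3, 3)*(0 - 1/(6 - 2)))*(17 - 1*(-8)) = ((3*(5 - 3))*(0 - 1/(6 - 2)))*(17 - 1*(-8)) = ((3*2)*(0 - 1/4))*(17 + 8) = (6*(0 + (1/4)*(-1)))*25 = (6*(0 - 1/4))*25 = (6*(-1/4))*25 = -3/2*25 = -75/2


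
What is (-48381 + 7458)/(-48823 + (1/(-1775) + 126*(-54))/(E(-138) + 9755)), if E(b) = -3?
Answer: 708368945400/845128442501 ≈ 0.83818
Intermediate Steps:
(-48381 + 7458)/(-48823 + (1/(-1775) + 126*(-54))/(E(-138) + 9755)) = (-48381 + 7458)/(-48823 + (1/(-1775) + 126*(-54))/(-3 + 9755)) = -40923/(-48823 + (-1/1775 - 6804)/9752) = -40923/(-48823 - 12077101/1775*1/9752) = -40923/(-48823 - 12077101/17309800) = -40923/(-845128442501/17309800) = -40923*(-17309800/845128442501) = 708368945400/845128442501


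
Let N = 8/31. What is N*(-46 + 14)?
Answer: -256/31 ≈ -8.2581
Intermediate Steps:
N = 8/31 (N = 8*(1/31) = 8/31 ≈ 0.25806)
N*(-46 + 14) = 8*(-46 + 14)/31 = (8/31)*(-32) = -256/31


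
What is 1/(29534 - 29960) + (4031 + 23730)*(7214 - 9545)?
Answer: -27566839567/426 ≈ -6.4711e+7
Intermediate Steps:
1/(29534 - 29960) + (4031 + 23730)*(7214 - 9545) = 1/(-426) + 27761*(-2331) = -1/426 - 64710891 = -27566839567/426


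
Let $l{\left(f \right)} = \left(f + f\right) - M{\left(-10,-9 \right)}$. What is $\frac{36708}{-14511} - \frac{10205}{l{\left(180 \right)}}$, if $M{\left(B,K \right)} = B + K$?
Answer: $- \frac{7714147}{261889} \approx -29.456$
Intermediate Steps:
$l{\left(f \right)} = 19 + 2 f$ ($l{\left(f \right)} = \left(f + f\right) - \left(-10 - 9\right) = 2 f - -19 = 2 f + 19 = 19 + 2 f$)
$\frac{36708}{-14511} - \frac{10205}{l{\left(180 \right)}} = \frac{36708}{-14511} - \frac{10205}{19 + 2 \cdot 180} = 36708 \left(- \frac{1}{14511}\right) - \frac{10205}{19 + 360} = - \frac{1748}{691} - \frac{10205}{379} = - \frac{7714147}{261889}$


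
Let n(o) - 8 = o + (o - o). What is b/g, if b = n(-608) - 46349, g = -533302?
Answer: 6707/76186 ≈ 0.088035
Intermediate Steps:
n(o) = 8 + o (n(o) = 8 + (o + (o - o)) = 8 + (o + 0) = 8 + o)
b = -46949 (b = (8 - 608) - 46349 = -600 - 46349 = -46949)
b/g = -46949/(-533302) = -46949*(-1/533302) = 6707/76186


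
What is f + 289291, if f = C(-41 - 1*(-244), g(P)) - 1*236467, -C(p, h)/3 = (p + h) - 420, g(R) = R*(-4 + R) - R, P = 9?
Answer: 53367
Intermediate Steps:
g(R) = -R + R*(-4 + R)
C(p, h) = 1260 - 3*h - 3*p (C(p, h) = -3*((p + h) - 420) = -3*((h + p) - 420) = -3*(-420 + h + p) = 1260 - 3*h - 3*p)
f = -235924 (f = (1260 - 27*(-5 + 9) - 3*(-41 - 1*(-244))) - 1*236467 = (1260 - 27*4 - 3*(-41 + 244)) - 236467 = (1260 - 3*36 - 3*203) - 236467 = (1260 - 108 - 609) - 236467 = 543 - 236467 = -235924)
f + 289291 = -235924 + 289291 = 53367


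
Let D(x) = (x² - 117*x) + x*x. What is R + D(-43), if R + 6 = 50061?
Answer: 58784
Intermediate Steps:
R = 50055 (R = -6 + 50061 = 50055)
D(x) = -117*x + 2*x² (D(x) = (x² - 117*x) + x² = -117*x + 2*x²)
R + D(-43) = 50055 - 43*(-117 + 2*(-43)) = 50055 - 43*(-117 - 86) = 50055 - 43*(-203) = 50055 + 8729 = 58784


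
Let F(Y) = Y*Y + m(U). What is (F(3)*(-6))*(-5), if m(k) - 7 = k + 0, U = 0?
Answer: 480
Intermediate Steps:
m(k) = 7 + k (m(k) = 7 + (k + 0) = 7 + k)
F(Y) = 7 + Y**2 (F(Y) = Y*Y + (7 + 0) = Y**2 + 7 = 7 + Y**2)
(F(3)*(-6))*(-5) = ((7 + 3**2)*(-6))*(-5) = ((7 + 9)*(-6))*(-5) = (16*(-6))*(-5) = -96*(-5) = 480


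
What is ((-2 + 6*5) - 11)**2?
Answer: 289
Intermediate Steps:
((-2 + 6*5) - 11)**2 = ((-2 + 30) - 11)**2 = (28 - 11)**2 = 17**2 = 289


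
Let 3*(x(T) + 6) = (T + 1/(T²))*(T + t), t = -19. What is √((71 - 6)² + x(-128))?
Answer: √171884495/128 ≈ 102.43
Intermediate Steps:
x(T) = -6 + (-19 + T)*(T + T⁻²)/3 (x(T) = -6 + ((T + 1/(T²))*(T - 19))/3 = -6 + ((T + T⁻²)*(-19 + T))/3 = -6 + ((-19 + T)*(T + T⁻²))/3 = -6 + (-19 + T)*(T + T⁻²)/3)
√((71 - 6)² + x(-128)) = √((71 - 6)² + (⅓)*(-19 - 128 + (-128)²*(-18 + (-128)² - 19*(-128)))/(-128)²) = √(65² + (⅓)*(1/16384)*(-19 - 128 + 16384*(-18 + 16384 + 2432))) = √(4225 + (⅓)*(1/16384)*(-19 - 128 + 16384*18798)) = √(4225 + (⅓)*(1/16384)*(-19 - 128 + 307986432)) = √(4225 + (⅓)*(1/16384)*307986285) = √(4225 + 102662095/16384) = √(171884495/16384) = √171884495/128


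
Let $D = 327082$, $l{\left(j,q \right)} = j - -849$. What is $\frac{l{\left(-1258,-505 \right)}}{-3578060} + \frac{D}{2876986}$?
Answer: $\frac{83678264871}{735287751940} \approx 0.1138$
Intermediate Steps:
$l{\left(j,q \right)} = 849 + j$ ($l{\left(j,q \right)} = j + 849 = 849 + j$)
$\frac{l{\left(-1258,-505 \right)}}{-3578060} + \frac{D}{2876986} = \frac{849 - 1258}{-3578060} + \frac{327082}{2876986} = \left(-409\right) \left(- \frac{1}{3578060}\right) + 327082 \cdot \frac{1}{2876986} = \frac{409}{3578060} + \frac{23363}{205499} = \frac{83678264871}{735287751940}$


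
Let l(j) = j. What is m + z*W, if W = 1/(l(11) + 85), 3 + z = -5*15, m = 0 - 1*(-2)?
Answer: 19/16 ≈ 1.1875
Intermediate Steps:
m = 2 (m = 0 + 2 = 2)
z = -78 (z = -3 - 5*15 = -3 - 75 = -78)
W = 1/96 (W = 1/(11 + 85) = 1/96 ≈ 0.010417)
m + z*W = 2 - 78*1/96 = 2 - 13/16 = 19/16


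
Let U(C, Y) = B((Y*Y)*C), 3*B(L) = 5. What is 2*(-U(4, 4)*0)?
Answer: 0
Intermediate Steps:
B(L) = 5/3 (B(L) = (⅓)*5 = 5/3)
U(C, Y) = 5/3
2*(-U(4, 4)*0) = 2*(-1*5/3*0) = 2*(-5/3*0) = 2*0 = 0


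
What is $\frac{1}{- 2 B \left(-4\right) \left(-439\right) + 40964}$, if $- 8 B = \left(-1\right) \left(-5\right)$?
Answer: $\frac{1}{43159} \approx 2.317 \cdot 10^{-5}$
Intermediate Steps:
$B = - \frac{5}{8}$ ($B = - \frac{\left(-1\right) \left(-5\right)}{8} = \left(- \frac{1}{8}\right) 5 = - \frac{5}{8} \approx -0.625$)
$\frac{1}{- 2 B \left(-4\right) \left(-439\right) + 40964} = \frac{1}{\left(-2\right) \left(- \frac{5}{8}\right) \left(-4\right) \left(-439\right) + 40964} = \frac{1}{\frac{5}{4} \left(-4\right) \left(-439\right) + 40964} = \frac{1}{\left(-5\right) \left(-439\right) + 40964} = \frac{1}{2195 + 40964} = \frac{1}{43159}$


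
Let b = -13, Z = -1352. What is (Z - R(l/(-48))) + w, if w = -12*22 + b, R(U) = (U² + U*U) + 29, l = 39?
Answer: -212393/128 ≈ -1659.3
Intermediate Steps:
R(U) = 29 + 2*U² (R(U) = (U² + U²) + 29 = 2*U² + 29 = 29 + 2*U²)
w = -277 (w = -12*22 - 13 = -264 - 13 = -277)
(Z - R(l/(-48))) + w = (-1352 - (29 + 2*(39/(-48))²)) - 277 = (-1352 - (29 + 2*(39*(-1/48))²)) - 277 = (-1352 - (29 + 2*(-13/16)²)) - 277 = (-1352 - (29 + 2*(169/256))) - 277 = (-1352 - (29 + 169/128)) - 277 = (-1352 - 1*3881/128) - 277 = (-1352 - 3881/128) - 277 = -176937/128 - 277 = -212393/128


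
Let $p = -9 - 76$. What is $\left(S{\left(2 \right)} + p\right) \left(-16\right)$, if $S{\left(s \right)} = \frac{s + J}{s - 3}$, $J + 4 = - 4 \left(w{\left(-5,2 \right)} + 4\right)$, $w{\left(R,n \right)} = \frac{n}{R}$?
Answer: $\frac{5488}{5} \approx 1097.6$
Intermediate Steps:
$p = -85$
$J = - \frac{92}{5}$ ($J = -4 - 4 \left(\frac{2}{-5} + 4\right) = -4 - 4 \left(2 \left(- \frac{1}{5}\right) + 4\right) = -4 - 4 \left(- \frac{2}{5} + 4\right) = -4 - \frac{72}{5} = - \frac{92}{5} \approx -18.4$)
$S{\left(s \right)} = \frac{- \frac{92}{5} + s}{-3 + s}$ ($S{\left(s \right)} = \frac{s - \frac{92}{5}}{s - 3} = \frac{- \frac{92}{5} + s}{-3 + s}$)
$\left(S{\left(2 \right)} + p\right) \left(-16\right) = \left(\frac{- \frac{92}{5} + 2}{-3 + 2} - 85\right) \left(-16\right) = \left(\frac{1}{-1} \left(- \frac{82}{5}\right) - 85\right) \left(-16\right) = \left(\left(-1\right) \left(- \frac{82}{5}\right) - 85\right) \left(-16\right) = \left(\frac{82}{5} - 85\right) \left(-16\right) = \left(- \frac{343}{5}\right) \left(-16\right) = \frac{5488}{5}$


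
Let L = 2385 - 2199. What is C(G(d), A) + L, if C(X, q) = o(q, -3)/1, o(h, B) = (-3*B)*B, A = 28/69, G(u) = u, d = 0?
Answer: 159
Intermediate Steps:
A = 28/69 (A = 28*(1/69) = 28/69 ≈ 0.40580)
L = 186
o(h, B) = -3*B**2
C(X, q) = -27 (C(X, q) = -3*(-3)**2/1 = -3*9*1 = -27*1 = -27)
C(G(d), A) + L = -27 + 186 = 159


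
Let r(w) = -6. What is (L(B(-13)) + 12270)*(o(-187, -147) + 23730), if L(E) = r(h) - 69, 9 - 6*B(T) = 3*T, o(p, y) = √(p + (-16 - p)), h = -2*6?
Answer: 289387350 + 48780*I ≈ 2.8939e+8 + 48780.0*I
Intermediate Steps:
h = -12
o(p, y) = 4*I (o(p, y) = √(-16) = 4*I)
B(T) = 3/2 - T/2
L(E) = -75 (L(E) = -6 - 69 = -75)
(L(B(-13)) + 12270)*(o(-187, -147) + 23730) = (-75 + 12270)*(4*I + 23730) = 12195*(23730 + 4*I) = 289387350 + 48780*I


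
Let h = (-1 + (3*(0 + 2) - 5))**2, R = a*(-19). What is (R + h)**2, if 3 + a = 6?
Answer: 3249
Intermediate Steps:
a = 3 (a = -3 + 6 = 3)
R = -57 (R = 3*(-19) = -57)
h = 0 (h = (-1 + (3*2 - 5))**2 = (-1 + (6 - 5))**2 = (-1 + 1)**2 = 0**2 = 0)
(R + h)**2 = (-57 + 0)**2 = (-57)**2 = 3249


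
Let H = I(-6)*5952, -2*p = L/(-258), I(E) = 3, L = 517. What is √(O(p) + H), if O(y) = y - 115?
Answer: √1180978617/258 ≈ 133.20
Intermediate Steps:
p = 517/516 (p = -517/(2*(-258)) = -517*(-1)/(2*258) = -½*(-517/258) = 517/516 ≈ 1.0019)
H = 17856 (H = 3*5952 = 17856)
O(y) = -115 + y
√(O(p) + H) = √((-115 + 517/516) + 17856) = √(-58823/516 + 17856) = √(9154873/516) = √1180978617/258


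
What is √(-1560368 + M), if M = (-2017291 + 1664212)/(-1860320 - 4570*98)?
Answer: I*√2078290960025469245/1154090 ≈ 1249.1*I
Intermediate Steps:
M = 353079/2308180 (M = -353079/(-1860320 - 447860) = -353079/(-2308180) = -353079*(-1/2308180) = 353079/2308180 ≈ 0.15297)
√(-1560368 + M) = √(-1560368 + 353079/2308180) = √(-3601609857161/2308180) = I*√2078290960025469245/1154090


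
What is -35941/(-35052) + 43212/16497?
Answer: 141839/38916 ≈ 3.6447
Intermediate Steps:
-35941/(-35052) + 43212/16497 = -35941*(-1/35052) + 43212*(1/16497) = 283/276 + 1108/423 = 141839/38916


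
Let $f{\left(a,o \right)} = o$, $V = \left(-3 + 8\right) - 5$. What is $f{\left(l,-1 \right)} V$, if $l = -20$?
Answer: $0$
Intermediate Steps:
$V = 0$ ($V = 5 - 5 = 0$)
$f{\left(l,-1 \right)} V = \left(-1\right) 0 = 0$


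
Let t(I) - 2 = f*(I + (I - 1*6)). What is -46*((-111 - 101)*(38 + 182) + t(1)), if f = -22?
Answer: 2141300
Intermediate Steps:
t(I) = 134 - 44*I (t(I) = 2 - 22*(I + (I - 1*6)) = 2 - 22*(I + (I - 6)) = 2 - 22*(I + (-6 + I)) = 2 - 22*(-6 + 2*I) = 2 + (132 - 44*I) = 134 - 44*I)
-46*((-111 - 101)*(38 + 182) + t(1)) = -46*((-111 - 101)*(38 + 182) + (134 - 44*1)) = -46*(-212*220 + (134 - 44)) = -46*(-46640 + 90) = -46*(-46550) = 2141300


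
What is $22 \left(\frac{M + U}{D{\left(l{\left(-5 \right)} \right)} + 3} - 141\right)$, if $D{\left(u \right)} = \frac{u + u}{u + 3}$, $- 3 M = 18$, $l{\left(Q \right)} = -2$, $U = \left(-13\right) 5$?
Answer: $-1540$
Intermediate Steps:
$U = -65$
$M = -6$ ($M = \left(- \frac{1}{3}\right) 18 = -6$)
$D{\left(u \right)} = \frac{2 u}{3 + u}$
$22 \left(\frac{M + U}{D{\left(l{\left(-5 \right)} \right)} + 3} - 141\right) = 22 \left(\frac{-6 - 65}{2 \left(-2\right) \frac{1}{3 - 2} + 3} - 141\right) = 22 \left(- \frac{71}{2 \left(-2\right) 1^{-1} + 3} - 141\right) = 22 \left(- \frac{71}{2 \left(-2\right) 1 + 3} - 141\right) = 22 \left(- \frac{71}{-4 + 3} - 141\right) = 22 \left(- \frac{71}{-1} - 141\right) = 22 \left(\left(-71\right) \left(-1\right) - 141\right) = 22 \left(71 - 141\right) = 22 \left(-70\right) = -1540$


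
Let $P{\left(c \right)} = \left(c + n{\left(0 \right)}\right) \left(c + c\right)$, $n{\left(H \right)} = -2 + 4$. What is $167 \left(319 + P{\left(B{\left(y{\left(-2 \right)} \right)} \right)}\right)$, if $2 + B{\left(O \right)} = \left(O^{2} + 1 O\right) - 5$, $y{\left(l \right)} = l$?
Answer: $58283$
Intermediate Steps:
$B{\left(O \right)} = -7 + O + O^{2}$ ($B{\left(O \right)} = -2 - \left(5 - O - O^{2}\right) = -2 + \left(-5 + O + O^{2}\right) = -7 + O + O^{2}$)
$n{\left(H \right)} = 2$
$P{\left(c \right)} = 2 c \left(2 + c\right)$ ($P{\left(c \right)} = \left(c + 2\right) \left(c + c\right) = \left(2 + c\right) 2 c = 2 c \left(2 + c\right)$)
$167 \left(319 + P{\left(B{\left(y{\left(-2 \right)} \right)} \right)}\right) = 167 \left(319 + 2 \left(-7 - 2 + \left(-2\right)^{2}\right) \left(2 - \left(9 - 4\right)\right)\right) = 167 \left(319 + 2 \left(-7 - 2 + 4\right) \left(2 - 5\right)\right) = 167 \left(319 + 2 \left(-5\right) \left(2 - 5\right)\right) = 167 \left(319 + 2 \left(-5\right) \left(-3\right)\right) = 167 \left(319 + 30\right) = 167 \cdot 349 = 58283$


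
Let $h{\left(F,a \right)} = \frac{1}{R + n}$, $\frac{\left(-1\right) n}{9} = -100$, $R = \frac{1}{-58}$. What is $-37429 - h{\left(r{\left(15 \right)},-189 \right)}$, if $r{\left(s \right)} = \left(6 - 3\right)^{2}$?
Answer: $- \frac{1953756429}{52199} \approx -37429.0$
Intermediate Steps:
$R = - \frac{1}{58} \approx -0.017241$
$n = 900$ ($n = \left(-9\right) \left(-100\right) = 900$)
$r{\left(s \right)} = 9$ ($r{\left(s \right)} = 3^{2} = 9$)
$h{\left(F,a \right)} = \frac{58}{52199}$ ($h{\left(F,a \right)} = \frac{1}{- \frac{1}{58} + 900} = \frac{1}{\frac{52199}{58}} = \frac{58}{52199}$)
$-37429 - h{\left(r{\left(15 \right)},-189 \right)} = -37429 - \frac{58}{52199} = - \frac{1953756429}{52199}$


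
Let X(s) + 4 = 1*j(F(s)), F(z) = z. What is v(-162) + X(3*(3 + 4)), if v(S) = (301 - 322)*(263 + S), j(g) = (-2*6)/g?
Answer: -14879/7 ≈ -2125.6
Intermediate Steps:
j(g) = -12/g
v(S) = -5523 - 21*S (v(S) = -21*(263 + S) = -5523 - 21*S)
X(s) = -4 - 12/s (X(s) = -4 + 1*(-12/s) = -4 - 12/s)
v(-162) + X(3*(3 + 4)) = (-5523 - 21*(-162)) + (-4 - 12*1/(3*(3 + 4))) = (-5523 + 3402) + (-4 - 12/(3*7)) = -2121 + (-4 - 12/21) = -2121 + (-4 - 12*1/21) = -2121 + (-4 - 4/7) = -2121 - 32/7 = -14879/7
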